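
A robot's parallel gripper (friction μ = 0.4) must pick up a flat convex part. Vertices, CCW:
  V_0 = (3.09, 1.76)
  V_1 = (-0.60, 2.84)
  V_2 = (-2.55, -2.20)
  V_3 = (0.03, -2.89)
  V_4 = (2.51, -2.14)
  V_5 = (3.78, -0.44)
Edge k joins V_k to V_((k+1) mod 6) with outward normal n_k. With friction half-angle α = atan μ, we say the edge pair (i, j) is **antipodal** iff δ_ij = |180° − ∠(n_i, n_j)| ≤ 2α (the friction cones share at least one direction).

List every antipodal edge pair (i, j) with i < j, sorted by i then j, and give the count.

α = atan 0.4 = 21.80°;  2α = 43.60°
n_0 = (+0.2809, +0.9597)
n_1 = (-0.9326, +0.3608)
n_2 = (-0.2584, -0.9660)
n_3 = (+0.2895, -0.9572)
n_4 = (+0.8011, -0.5985)
n_5 = (+0.9542, +0.2993)
  (0,1): δ = 94.84°  ·
  (0,2): δ = 1.34°  ✓
  (0,3): δ = 33.14°  ✓
  (0,4): δ = 69.55°  ·
  (0,5): δ = 123.73°  ·
  (1,2): δ = 83.82°  ·
  (1,3): δ = 52.02°  ·
  (1,4): δ = 15.61°  ✓
  (1,5): δ = 38.57°  ✓
  (2,3): δ = 148.20°  ·
  (2,4): δ = 111.79°  ·
  (2,5): δ = 57.61°  ·
  (3,4): δ = 143.59°  ·
  (3,5): δ = 89.41°  ·
  (4,5): δ = 125.82°  ·
antipodal pairs: 4

count = 4; pairs: (0,2), (0,3), (1,4), (1,5)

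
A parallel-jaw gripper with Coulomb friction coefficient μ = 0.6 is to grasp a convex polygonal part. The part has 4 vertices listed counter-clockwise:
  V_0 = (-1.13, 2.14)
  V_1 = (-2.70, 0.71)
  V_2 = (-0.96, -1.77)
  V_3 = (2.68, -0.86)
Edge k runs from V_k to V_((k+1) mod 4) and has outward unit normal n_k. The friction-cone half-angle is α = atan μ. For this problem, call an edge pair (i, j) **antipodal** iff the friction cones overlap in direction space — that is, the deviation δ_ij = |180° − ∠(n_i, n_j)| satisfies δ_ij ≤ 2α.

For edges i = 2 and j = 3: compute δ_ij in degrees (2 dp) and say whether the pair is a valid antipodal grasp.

α = atan 0.6 = 30.96°;  2α = 61.93°
edge 2: e_2 = (+3.64, +0.91);  n_2 = (+0.2425, -0.9701)
edge 3: e_3 = (-3.81, +3.00);  n_3 = (+0.6186, +0.7857)
∠(n_2, n_3) = 127.75°
δ = |180° − 127.75°| = 52.25°
52.25° ≤ 2α = 61.93°  →  valid

δ = 52.25°, valid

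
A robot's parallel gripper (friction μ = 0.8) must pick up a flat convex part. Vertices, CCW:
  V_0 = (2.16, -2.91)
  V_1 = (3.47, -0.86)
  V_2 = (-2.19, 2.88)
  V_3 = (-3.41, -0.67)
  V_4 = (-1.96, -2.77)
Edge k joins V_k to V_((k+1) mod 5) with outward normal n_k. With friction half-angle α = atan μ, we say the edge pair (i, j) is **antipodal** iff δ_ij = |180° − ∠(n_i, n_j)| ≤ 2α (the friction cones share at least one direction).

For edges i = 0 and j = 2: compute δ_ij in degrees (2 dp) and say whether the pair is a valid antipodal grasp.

δ = 13.61°, valid

α = atan 0.8 = 38.66°;  2α = 77.32°
edge 0: e_0 = (+1.31, +2.05);  n_0 = (+0.8426, -0.5385)
edge 2: e_2 = (-1.22, -3.55);  n_2 = (-0.9457, +0.3250)
∠(n_0, n_2) = 166.39°
δ = |180° − 166.39°| = 13.61°
13.61° ≤ 2α = 77.32°  →  valid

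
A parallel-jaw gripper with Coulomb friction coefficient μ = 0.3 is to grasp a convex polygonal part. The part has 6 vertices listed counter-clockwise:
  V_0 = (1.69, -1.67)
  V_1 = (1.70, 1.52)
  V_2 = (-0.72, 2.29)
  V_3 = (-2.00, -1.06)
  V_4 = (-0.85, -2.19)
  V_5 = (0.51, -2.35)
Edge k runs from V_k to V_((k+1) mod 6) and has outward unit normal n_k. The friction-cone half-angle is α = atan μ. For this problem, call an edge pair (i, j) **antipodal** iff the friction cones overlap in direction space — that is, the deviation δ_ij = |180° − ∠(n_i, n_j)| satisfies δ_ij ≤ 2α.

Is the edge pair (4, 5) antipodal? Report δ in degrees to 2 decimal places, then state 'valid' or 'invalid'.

δ = 143.34°, invalid

α = atan 0.3 = 16.70°;  2α = 33.40°
edge 4: e_4 = (+1.36, -0.16);  n_4 = (-0.1168, -0.9932)
edge 5: e_5 = (+1.18, +0.68);  n_5 = (+0.4993, -0.8664)
∠(n_4, n_5) = 36.66°
δ = |180° − 36.66°| = 143.34°
143.34° > 2α = 33.40°  →  invalid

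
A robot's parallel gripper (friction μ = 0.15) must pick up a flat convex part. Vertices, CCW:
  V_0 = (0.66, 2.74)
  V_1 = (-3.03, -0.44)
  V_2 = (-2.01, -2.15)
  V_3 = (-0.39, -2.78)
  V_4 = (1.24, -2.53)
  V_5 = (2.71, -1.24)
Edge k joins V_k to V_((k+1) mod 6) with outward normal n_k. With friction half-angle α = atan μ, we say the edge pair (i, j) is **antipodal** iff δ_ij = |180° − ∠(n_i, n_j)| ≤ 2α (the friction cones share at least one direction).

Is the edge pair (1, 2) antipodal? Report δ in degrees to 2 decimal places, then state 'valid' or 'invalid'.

α = atan 0.15 = 8.53°;  2α = 17.06°
edge 1: e_1 = (+1.02, -1.71);  n_1 = (-0.8588, -0.5123)
edge 2: e_2 = (+1.62, -0.63);  n_2 = (-0.3624, -0.9320)
∠(n_1, n_2) = 37.93°
δ = |180° − 37.93°| = 142.07°
142.07° > 2α = 17.06°  →  invalid

δ = 142.07°, invalid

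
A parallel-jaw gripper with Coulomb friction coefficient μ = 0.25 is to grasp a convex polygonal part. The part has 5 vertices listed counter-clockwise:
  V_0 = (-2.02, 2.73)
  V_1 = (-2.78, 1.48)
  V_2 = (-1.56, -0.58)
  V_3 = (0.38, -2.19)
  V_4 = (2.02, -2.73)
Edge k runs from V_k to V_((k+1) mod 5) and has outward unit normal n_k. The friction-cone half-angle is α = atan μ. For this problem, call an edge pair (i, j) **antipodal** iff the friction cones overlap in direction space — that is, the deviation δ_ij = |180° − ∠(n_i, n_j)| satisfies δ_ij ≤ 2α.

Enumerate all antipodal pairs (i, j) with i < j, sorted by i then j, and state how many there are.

α = atan 0.25 = 14.04°;  2α = 28.07°
n_0 = (-0.8545, +0.5195)
n_1 = (-0.8604, -0.5096)
n_2 = (-0.6386, -0.7695)
n_3 = (-0.3128, -0.9498)
n_4 = (+0.8039, +0.5948)
  (0,1): δ = 118.06°  ·
  (0,2): δ = 98.39°  ·
  (0,3): δ = 76.93°  ·
  (0,4): δ = 67.80°  ·
  (1,2): δ = 160.32°  ·
  (1,3): δ = 138.86°  ·
  (1,4): δ = 5.86°  ✓
  (2,3): δ = 158.54°  ·
  (2,4): δ = 13.81°  ✓
  (3,4): δ = 35.28°  ·
antipodal pairs: 2

count = 2; pairs: (1,4), (2,4)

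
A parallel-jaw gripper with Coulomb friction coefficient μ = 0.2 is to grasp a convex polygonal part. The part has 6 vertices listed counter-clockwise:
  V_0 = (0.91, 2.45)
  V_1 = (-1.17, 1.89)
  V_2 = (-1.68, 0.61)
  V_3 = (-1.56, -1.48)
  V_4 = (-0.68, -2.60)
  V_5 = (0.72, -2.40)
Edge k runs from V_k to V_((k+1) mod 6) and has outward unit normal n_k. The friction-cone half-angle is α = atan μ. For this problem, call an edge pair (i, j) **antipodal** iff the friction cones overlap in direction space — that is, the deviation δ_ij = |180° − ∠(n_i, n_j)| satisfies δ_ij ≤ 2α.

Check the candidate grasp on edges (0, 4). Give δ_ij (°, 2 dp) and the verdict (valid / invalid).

δ = 6.94°, valid

α = atan 0.2 = 11.31°;  2α = 22.62°
edge 0: e_0 = (-2.08, -0.56);  n_0 = (-0.2600, +0.9656)
edge 4: e_4 = (+1.40, +0.20);  n_4 = (+0.1414, -0.9899)
∠(n_0, n_4) = 173.06°
δ = |180° − 173.06°| = 6.94°
6.94° ≤ 2α = 22.62°  →  valid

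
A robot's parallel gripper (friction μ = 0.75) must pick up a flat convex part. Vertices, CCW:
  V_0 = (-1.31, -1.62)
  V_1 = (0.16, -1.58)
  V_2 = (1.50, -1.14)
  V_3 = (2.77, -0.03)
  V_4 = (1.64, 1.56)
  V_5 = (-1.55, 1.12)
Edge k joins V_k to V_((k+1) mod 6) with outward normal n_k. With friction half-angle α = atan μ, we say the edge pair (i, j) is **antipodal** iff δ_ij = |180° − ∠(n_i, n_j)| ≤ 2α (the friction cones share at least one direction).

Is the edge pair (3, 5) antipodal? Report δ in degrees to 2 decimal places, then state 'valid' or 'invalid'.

δ = 30.40°, valid

α = atan 0.75 = 36.87°;  2α = 73.74°
edge 3: e_3 = (-1.13, +1.59);  n_3 = (+0.8151, +0.5793)
edge 5: e_5 = (+0.24, -2.74);  n_5 = (-0.9962, -0.0873)
∠(n_3, n_5) = 149.60°
δ = |180° − 149.60°| = 30.40°
30.40° ≤ 2α = 73.74°  →  valid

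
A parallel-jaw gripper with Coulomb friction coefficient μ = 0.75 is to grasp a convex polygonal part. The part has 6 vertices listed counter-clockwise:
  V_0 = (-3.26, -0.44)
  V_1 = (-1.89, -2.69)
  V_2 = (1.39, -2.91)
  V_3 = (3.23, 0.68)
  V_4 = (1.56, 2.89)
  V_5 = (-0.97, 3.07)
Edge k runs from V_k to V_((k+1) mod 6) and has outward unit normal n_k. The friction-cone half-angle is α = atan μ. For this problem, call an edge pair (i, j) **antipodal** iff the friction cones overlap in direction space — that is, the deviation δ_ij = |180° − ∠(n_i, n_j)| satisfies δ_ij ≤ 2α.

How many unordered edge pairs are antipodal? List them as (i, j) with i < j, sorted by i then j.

count = 9; pairs: (0,2), (0,3), (0,4), (1,3), (1,4), (1,5), (2,4), (2,5), (3,5)

α = atan 0.75 = 36.87°;  2α = 73.74°
n_0 = (-0.8541, -0.5201)
n_1 = (-0.0669, -0.9978)
n_2 = (+0.8899, -0.4561)
n_3 = (+0.7978, +0.6029)
n_4 = (+0.0710, +0.9975)
n_5 = (-0.8375, +0.5464)
  (0,1): δ = 125.17°  ·
  (0,2): δ = 58.47°  ✓
  (0,3): δ = 5.74°  ✓
  (0,4): δ = 54.59°  ✓
  (0,5): δ = 115.54°  ·
  (1,2): δ = 113.30°  ·
  (1,3): δ = 49.09°  ✓
  (1,4): δ = 0.23°  ✓
  (1,5): δ = 60.72°  ✓
  (2,3): δ = 115.79°  ·
  (2,4): δ = 66.93°  ✓
  (2,5): δ = 5.98°  ✓
  (3,4): δ = 131.15°  ·
  (3,5): δ = 70.20°  ✓
  (4,5): δ = 119.05°  ·
antipodal pairs: 9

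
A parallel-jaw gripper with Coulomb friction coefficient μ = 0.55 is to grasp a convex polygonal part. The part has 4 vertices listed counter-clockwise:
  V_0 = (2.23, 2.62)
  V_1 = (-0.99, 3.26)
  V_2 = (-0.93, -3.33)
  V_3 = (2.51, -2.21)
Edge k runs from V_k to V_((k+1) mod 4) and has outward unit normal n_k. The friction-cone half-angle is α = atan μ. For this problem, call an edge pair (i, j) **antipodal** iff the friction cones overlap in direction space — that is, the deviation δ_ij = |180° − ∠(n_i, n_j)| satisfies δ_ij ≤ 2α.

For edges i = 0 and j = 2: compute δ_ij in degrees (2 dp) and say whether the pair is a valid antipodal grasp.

α = atan 0.55 = 28.81°;  2α = 57.62°
edge 0: e_0 = (-3.22, +0.64);  n_0 = (+0.1949, +0.9808)
edge 2: e_2 = (+3.44, +1.12);  n_2 = (+0.3096, -0.9509)
∠(n_0, n_2) = 150.72°
δ = |180° − 150.72°| = 29.28°
29.28° ≤ 2α = 57.62°  →  valid

δ = 29.28°, valid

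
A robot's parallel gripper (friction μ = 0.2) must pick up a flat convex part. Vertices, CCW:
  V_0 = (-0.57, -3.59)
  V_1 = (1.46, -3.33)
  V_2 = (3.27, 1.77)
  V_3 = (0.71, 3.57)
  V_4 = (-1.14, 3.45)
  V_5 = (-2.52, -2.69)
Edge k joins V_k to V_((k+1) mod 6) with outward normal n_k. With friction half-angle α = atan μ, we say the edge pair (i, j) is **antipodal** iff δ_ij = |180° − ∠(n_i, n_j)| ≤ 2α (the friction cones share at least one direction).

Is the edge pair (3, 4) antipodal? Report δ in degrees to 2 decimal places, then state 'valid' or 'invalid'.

α = atan 0.2 = 11.31°;  2α = 22.62°
edge 3: e_3 = (-1.85, -0.12);  n_3 = (-0.0647, +0.9979)
edge 4: e_4 = (-1.38, -6.14);  n_4 = (-0.9757, +0.2193)
∠(n_3, n_4) = 73.62°
δ = |180° − 73.62°| = 106.38°
106.38° > 2α = 22.62°  →  invalid

δ = 106.38°, invalid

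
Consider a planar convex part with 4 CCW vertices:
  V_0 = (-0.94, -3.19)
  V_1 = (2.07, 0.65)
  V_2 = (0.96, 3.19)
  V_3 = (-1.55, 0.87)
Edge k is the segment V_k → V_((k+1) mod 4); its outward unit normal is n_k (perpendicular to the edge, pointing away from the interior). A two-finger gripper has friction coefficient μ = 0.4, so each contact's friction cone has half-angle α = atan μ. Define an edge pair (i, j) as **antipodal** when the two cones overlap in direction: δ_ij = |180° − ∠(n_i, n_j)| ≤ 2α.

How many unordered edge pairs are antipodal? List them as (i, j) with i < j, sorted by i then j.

α = atan 0.4 = 21.80°;  2α = 43.60°
n_0 = (+0.7870, -0.6169)
n_1 = (+0.9163, +0.4004)
n_2 = (-0.6788, +0.7344)
n_3 = (-0.9889, -0.1486)
  (0,1): δ = 118.30°  ·
  (0,2): δ = 9.16°  ✓
  (0,3): δ = 46.64°  ·
  (1,2): δ = 70.86°  ·
  (1,3): δ = 15.06°  ✓
  (2,3): δ = 124.20°  ·
antipodal pairs: 2

count = 2; pairs: (0,2), (1,3)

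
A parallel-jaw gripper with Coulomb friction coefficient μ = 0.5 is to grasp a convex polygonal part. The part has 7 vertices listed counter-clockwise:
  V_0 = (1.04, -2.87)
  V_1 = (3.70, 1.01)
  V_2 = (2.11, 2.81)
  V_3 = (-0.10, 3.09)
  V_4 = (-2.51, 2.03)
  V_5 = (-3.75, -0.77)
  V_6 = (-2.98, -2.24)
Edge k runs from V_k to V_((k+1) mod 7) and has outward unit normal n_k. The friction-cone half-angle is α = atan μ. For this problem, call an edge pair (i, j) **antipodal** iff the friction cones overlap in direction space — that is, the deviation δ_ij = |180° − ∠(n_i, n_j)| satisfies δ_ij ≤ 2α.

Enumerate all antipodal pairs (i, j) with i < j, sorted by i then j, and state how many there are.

count = 6; pairs: (0,3), (0,4), (1,5), (1,6), (2,6), (3,6)

α = atan 0.5 = 26.57°;  2α = 53.13°
n_0 = (+0.8248, -0.5654)
n_1 = (+0.7495, +0.6620)
n_2 = (+0.1257, +0.9921)
n_3 = (-0.4026, +0.9154)
n_4 = (-0.9143, +0.4049)
n_5 = (-0.8858, -0.4640)
n_6 = (-0.1548, -0.9879)
  (0,1): δ = 104.11°  ·
  (0,2): δ = 62.79°  ·
  (0,3): δ = 31.83°  ✓
  (0,4): δ = 10.55°  ✓
  (0,5): δ = 62.08°  ·
  (0,6): δ = 115.53°  ·
  (1,2): δ = 138.68°  ·
  (1,3): δ = 107.71°  ·
  (1,4): δ = 65.34°  ·
  (1,5): δ = 13.81°  ✓
  (1,6): δ = 39.64°  ✓
  (2,3): δ = 149.04°  ·
  (2,4): δ = 106.67°  ·
  (2,5): δ = 55.13°  ·
  (2,6): δ = 1.69°  ✓
  (3,4): δ = 137.63°  ·
  (3,5): δ = 86.10°  ·
  (3,6): δ = 32.65°  ✓
  (4,5): δ = 128.47°  ·
  (4,6): δ = 75.02°  ·
  (5,6): δ = 126.55°  ·
antipodal pairs: 6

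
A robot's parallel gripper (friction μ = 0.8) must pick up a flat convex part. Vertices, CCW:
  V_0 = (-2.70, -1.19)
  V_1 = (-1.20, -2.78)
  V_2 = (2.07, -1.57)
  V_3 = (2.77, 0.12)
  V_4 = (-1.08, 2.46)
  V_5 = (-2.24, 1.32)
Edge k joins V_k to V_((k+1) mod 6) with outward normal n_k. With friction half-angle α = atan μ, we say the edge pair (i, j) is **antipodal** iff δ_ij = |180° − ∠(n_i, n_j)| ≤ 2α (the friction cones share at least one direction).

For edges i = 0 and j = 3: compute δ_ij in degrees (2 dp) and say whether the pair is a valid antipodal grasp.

α = atan 0.8 = 38.66°;  2α = 77.32°
edge 0: e_0 = (+1.50, -1.59);  n_0 = (-0.7274, -0.6862)
edge 3: e_3 = (-3.85, +2.34);  n_3 = (+0.5194, +0.8545)
∠(n_0, n_3) = 164.62°
δ = |180° − 164.62°| = 15.38°
15.38° ≤ 2α = 77.32°  →  valid

δ = 15.38°, valid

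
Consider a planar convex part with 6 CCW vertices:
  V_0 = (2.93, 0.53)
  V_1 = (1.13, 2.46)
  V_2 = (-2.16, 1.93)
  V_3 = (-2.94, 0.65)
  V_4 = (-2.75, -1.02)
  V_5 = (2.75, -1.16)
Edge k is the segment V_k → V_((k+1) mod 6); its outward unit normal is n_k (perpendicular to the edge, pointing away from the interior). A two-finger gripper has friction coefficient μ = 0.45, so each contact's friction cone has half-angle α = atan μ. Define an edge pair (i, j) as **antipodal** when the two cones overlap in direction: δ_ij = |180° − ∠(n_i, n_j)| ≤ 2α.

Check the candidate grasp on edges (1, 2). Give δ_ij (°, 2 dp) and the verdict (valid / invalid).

δ = 130.51°, invalid

α = atan 0.45 = 24.23°;  2α = 48.46°
edge 1: e_1 = (-3.29, -0.53);  n_1 = (-0.1590, +0.9873)
edge 2: e_2 = (-0.78, -1.28);  n_2 = (-0.8539, +0.5204)
∠(n_1, n_2) = 49.49°
δ = |180° − 49.49°| = 130.51°
130.51° > 2α = 48.46°  →  invalid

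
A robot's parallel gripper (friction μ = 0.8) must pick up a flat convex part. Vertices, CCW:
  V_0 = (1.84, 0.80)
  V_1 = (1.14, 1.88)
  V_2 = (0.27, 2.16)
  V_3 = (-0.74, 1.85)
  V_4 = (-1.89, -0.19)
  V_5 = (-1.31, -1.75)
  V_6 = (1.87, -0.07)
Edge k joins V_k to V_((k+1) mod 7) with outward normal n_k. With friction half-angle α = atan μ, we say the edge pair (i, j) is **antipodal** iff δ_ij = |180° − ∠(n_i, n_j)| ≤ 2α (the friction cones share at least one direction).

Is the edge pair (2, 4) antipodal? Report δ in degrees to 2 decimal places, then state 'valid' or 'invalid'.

δ = 86.67°, invalid

α = atan 0.8 = 38.66°;  2α = 77.32°
edge 2: e_2 = (-1.01, -0.31);  n_2 = (-0.2934, +0.9560)
edge 4: e_4 = (+0.58, -1.56);  n_4 = (-0.9373, -0.3485)
∠(n_2, n_4) = 93.33°
δ = |180° − 93.33°| = 86.67°
86.67° > 2α = 77.32°  →  invalid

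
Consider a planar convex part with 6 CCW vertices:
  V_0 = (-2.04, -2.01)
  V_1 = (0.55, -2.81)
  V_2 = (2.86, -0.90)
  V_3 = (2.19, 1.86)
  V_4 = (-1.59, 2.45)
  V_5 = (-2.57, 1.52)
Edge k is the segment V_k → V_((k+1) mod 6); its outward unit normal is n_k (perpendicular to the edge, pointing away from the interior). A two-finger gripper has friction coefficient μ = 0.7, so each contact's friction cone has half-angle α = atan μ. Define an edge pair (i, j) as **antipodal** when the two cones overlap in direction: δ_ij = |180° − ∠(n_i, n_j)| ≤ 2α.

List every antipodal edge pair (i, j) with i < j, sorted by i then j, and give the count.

count = 8; pairs: (0,2), (0,3), (0,4), (1,3), (1,4), (1,5), (2,4), (2,5)

α = atan 0.7 = 34.99°;  2α = 69.98°
n_0 = (-0.2951, -0.9555)
n_1 = (+0.6372, -0.7707)
n_2 = (+0.9718, +0.2359)
n_3 = (+0.1542, +0.9880)
n_4 = (-0.6884, +0.7254)
n_5 = (-0.9889, -0.1485)
  (0,1): δ = 123.25°  ·
  (0,2): δ = 59.19°  ✓
  (0,3): δ = 8.29°  ✓
  (0,4): δ = 60.67°  ✓
  (0,5): δ = 115.70°  ·
  (1,2): δ = 115.94°  ·
  (1,3): δ = 48.46°  ✓
  (1,4): δ = 3.92°  ✓
  (1,5): δ = 58.95°  ✓
  (2,3): δ = 112.52°  ·
  (2,4): δ = 60.14°  ✓
  (2,5): δ = 5.11°  ✓
  (3,4): δ = 127.63°  ·
  (3,5): δ = 72.59°  ·
  (4,5): δ = 124.96°  ·
antipodal pairs: 8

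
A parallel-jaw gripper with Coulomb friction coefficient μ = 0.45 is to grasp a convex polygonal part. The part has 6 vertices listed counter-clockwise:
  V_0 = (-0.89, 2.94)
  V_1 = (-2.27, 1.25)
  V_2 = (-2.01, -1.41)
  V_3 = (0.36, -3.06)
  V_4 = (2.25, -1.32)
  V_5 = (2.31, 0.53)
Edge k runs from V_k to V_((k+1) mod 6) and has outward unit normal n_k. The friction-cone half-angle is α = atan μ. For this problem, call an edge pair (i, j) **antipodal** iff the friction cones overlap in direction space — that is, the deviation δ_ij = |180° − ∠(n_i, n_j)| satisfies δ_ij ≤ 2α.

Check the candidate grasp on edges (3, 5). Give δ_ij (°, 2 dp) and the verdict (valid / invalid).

δ = 79.62°, invalid

α = atan 0.45 = 24.23°;  2α = 48.46°
edge 3: e_3 = (+1.89, +1.74);  n_3 = (+0.6773, -0.7357)
edge 5: e_5 = (-3.20, +2.41);  n_5 = (+0.6016, +0.7988)
∠(n_3, n_5) = 100.38°
δ = |180° − 100.38°| = 79.62°
79.62° > 2α = 48.46°  →  invalid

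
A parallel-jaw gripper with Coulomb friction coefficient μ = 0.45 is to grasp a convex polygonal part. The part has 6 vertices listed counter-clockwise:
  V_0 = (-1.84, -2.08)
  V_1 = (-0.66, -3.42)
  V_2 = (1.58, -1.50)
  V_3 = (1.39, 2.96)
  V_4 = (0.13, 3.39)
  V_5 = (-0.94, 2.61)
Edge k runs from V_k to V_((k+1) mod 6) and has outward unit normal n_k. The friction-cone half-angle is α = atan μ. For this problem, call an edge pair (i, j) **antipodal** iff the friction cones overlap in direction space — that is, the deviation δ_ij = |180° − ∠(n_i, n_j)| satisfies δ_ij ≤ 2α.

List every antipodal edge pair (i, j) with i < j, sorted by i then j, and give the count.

α = atan 0.45 = 24.23°;  2α = 48.46°
n_0 = (-0.7505, -0.6609)
n_1 = (+0.6508, -0.7593)
n_2 = (+0.9991, +0.0426)
n_3 = (+0.3230, +0.9464)
n_4 = (-0.5891, +0.8081)
n_5 = (-0.9821, +0.1885)
  (0,1): δ = 90.77°  ·
  (0,2): δ = 38.93°  ✓
  (0,3): δ = 29.79°  ✓
  (0,4): δ = 84.72°  ·
  (0,5): δ = 127.77°  ·
  (1,2): δ = 128.16°  ·
  (1,3): δ = 59.44°  ·
  (1,4): δ = 4.51°  ✓
  (1,5): δ = 38.54°  ✓
  (2,3): δ = 111.28°  ·
  (2,4): δ = 56.35°  ·
  (2,5): δ = 13.30°  ✓
  (3,4): δ = 125.07°  ·
  (3,5): δ = 82.02°  ·
  (4,5): δ = 136.95°  ·
antipodal pairs: 5

count = 5; pairs: (0,2), (0,3), (1,4), (1,5), (2,5)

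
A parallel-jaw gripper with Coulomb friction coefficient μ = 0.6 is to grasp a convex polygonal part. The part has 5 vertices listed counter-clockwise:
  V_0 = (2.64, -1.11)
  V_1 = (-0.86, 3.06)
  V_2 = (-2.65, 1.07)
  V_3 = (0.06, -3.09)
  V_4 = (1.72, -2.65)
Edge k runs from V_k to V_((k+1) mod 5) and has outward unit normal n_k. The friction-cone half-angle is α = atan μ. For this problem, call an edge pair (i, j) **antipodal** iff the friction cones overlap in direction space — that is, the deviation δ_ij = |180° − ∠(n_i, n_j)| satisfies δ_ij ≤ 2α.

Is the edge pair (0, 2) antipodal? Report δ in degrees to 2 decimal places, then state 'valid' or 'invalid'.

δ = 6.93°, valid

α = atan 0.6 = 30.96°;  2α = 61.93°
edge 0: e_0 = (-3.50, +4.17);  n_0 = (+0.7660, +0.6429)
edge 2: e_2 = (+2.71, -4.16);  n_2 = (-0.8379, -0.5458)
∠(n_0, n_2) = 173.07°
δ = |180° − 173.07°| = 6.93°
6.93° ≤ 2α = 61.93°  →  valid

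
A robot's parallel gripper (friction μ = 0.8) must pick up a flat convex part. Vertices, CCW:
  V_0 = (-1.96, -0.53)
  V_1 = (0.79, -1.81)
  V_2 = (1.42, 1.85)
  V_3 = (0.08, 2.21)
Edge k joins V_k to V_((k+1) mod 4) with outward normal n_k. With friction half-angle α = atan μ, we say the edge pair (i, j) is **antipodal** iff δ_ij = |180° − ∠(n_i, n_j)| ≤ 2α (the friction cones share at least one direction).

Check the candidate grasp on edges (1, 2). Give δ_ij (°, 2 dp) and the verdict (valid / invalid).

α = atan 0.8 = 38.66°;  2α = 77.32°
edge 1: e_1 = (+0.63, +3.66);  n_1 = (+0.9855, -0.1696)
edge 2: e_2 = (-1.34, +0.36);  n_2 = (+0.2595, +0.9658)
∠(n_1, n_2) = 84.73°
δ = |180° − 84.73°| = 95.27°
95.27° > 2α = 77.32°  →  invalid

δ = 95.27°, invalid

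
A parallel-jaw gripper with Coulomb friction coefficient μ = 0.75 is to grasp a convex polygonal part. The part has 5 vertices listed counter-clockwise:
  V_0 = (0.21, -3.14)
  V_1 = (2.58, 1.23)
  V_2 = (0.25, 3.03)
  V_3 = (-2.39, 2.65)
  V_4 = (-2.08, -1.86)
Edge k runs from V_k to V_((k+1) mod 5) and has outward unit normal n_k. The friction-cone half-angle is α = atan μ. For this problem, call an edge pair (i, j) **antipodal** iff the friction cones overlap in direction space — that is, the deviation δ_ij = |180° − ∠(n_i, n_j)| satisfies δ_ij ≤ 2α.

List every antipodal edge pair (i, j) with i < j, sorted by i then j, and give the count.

α = atan 0.75 = 36.87°;  2α = 73.74°
n_0 = (+0.8790, -0.4767)
n_1 = (+0.6114, +0.7914)
n_2 = (-0.1425, +0.9898)
n_3 = (-0.9976, -0.0686)
n_4 = (-0.4879, -0.8729)
  (0,1): δ = 99.21°  ·
  (0,2): δ = 53.34°  ✓
  (0,3): δ = 32.40°  ✓
  (0,4): δ = 89.27°  ·
  (1,2): δ = 134.12°  ·
  (1,3): δ = 48.38°  ✓
  (1,4): δ = 8.48°  ✓
  (2,3): δ = 94.26°  ·
  (2,4): δ = 37.39°  ✓
  (3,4): δ = 123.14°  ·
antipodal pairs: 5

count = 5; pairs: (0,2), (0,3), (1,3), (1,4), (2,4)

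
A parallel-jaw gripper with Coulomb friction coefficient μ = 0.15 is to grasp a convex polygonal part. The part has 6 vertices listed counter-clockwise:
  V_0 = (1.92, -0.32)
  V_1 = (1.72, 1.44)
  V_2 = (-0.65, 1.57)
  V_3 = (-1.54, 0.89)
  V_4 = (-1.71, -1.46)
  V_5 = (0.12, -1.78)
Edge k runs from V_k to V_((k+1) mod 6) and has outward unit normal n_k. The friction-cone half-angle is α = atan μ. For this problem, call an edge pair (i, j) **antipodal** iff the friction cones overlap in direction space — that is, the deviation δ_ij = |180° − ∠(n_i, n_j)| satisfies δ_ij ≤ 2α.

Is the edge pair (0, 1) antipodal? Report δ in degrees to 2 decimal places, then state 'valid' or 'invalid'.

δ = 99.62°, invalid

α = atan 0.15 = 8.53°;  2α = 17.06°
edge 0: e_0 = (-0.20, +1.76);  n_0 = (+0.9936, +0.1129)
edge 1: e_1 = (-2.37, +0.13);  n_1 = (+0.0548, +0.9985)
∠(n_0, n_1) = 80.38°
δ = |180° − 80.38°| = 99.62°
99.62° > 2α = 17.06°  →  invalid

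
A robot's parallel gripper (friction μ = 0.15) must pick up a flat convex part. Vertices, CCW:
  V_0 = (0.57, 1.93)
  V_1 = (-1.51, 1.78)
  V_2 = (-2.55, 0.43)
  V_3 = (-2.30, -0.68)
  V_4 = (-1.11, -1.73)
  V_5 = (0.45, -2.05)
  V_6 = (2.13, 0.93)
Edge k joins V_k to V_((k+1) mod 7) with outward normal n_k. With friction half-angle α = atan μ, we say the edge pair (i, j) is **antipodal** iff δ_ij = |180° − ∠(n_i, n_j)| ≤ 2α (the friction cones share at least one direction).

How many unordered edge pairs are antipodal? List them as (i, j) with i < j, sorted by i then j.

count = 3; pairs: (0,4), (1,5), (3,6)

α = atan 0.15 = 8.53°;  2α = 17.06°
n_0 = (-0.0719, +0.9974)
n_1 = (-0.7922, +0.6103)
n_2 = (-0.9756, -0.2197)
n_3 = (-0.6616, -0.7498)
n_4 = (-0.2009, -0.9796)
n_5 = (+0.8711, -0.4911)
n_6 = (+0.5397, +0.8419)
  (0,1): δ = 131.73°  ·
  (0,2): δ = 81.43°  ·
  (0,3): δ = 45.55°  ·
  (0,4): δ = 15.72°  ✓
  (0,5): δ = 56.46°  ·
  (0,6): δ = 143.21°  ·
  (1,2): δ = 129.70°  ·
  (1,3): δ = 93.81°  ·
  (1,4): δ = 63.98°  ·
  (1,5): δ = 8.20°  ✓
  (1,6): δ = 94.95°  ·
  (2,3): δ = 144.12°  ·
  (2,4): δ = 114.28°  ·
  (2,5): δ = 42.11°  ·
  (2,6): δ = 44.65°  ·
  (3,4): δ = 150.17°  ·
  (3,5): δ = 77.99°  ·
  (3,6): δ = 8.76°  ✓
  (4,5): δ = 107.82°  ·
  (4,6): δ = 21.07°  ·
  (5,6): δ = 93.25°  ·
antipodal pairs: 3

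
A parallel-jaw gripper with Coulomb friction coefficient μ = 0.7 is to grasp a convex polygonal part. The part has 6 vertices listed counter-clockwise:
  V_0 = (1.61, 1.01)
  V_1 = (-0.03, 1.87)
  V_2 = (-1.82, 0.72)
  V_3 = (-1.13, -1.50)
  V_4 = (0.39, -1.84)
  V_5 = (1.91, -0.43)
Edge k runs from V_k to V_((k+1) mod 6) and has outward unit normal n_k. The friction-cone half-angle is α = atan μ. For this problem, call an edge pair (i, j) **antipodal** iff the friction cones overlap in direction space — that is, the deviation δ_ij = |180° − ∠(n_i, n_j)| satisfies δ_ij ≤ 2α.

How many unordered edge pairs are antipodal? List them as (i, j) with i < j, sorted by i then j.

α = atan 0.7 = 34.99°;  2α = 69.98°
n_0 = (+0.4644, +0.8856)
n_1 = (-0.5405, +0.8413)
n_2 = (-0.9549, -0.2968)
n_3 = (-0.2183, -0.9759)
n_4 = (+0.6801, -0.7331)
n_5 = (+0.9790, +0.2040)
  (0,1): δ = 119.61°  ·
  (0,2): δ = 45.06°  ✓
  (0,3): δ = 15.06°  ✓
  (0,4): δ = 70.52°  ·
  (0,5): δ = 129.44°  ·
  (1,2): δ = 105.45°  ·
  (1,3): δ = 45.33°  ✓
  (1,4): δ = 10.13°  ✓
  (1,5): δ = 69.05°  ✓
  (2,3): δ = 119.87°  ·
  (2,4): δ = 64.42°  ✓
  (2,5): δ = 5.50°  ✓
  (3,4): δ = 124.54°  ·
  (3,5): δ = 65.62°  ✓
  (4,5): δ = 121.08°  ·
antipodal pairs: 8

count = 8; pairs: (0,2), (0,3), (1,3), (1,4), (1,5), (2,4), (2,5), (3,5)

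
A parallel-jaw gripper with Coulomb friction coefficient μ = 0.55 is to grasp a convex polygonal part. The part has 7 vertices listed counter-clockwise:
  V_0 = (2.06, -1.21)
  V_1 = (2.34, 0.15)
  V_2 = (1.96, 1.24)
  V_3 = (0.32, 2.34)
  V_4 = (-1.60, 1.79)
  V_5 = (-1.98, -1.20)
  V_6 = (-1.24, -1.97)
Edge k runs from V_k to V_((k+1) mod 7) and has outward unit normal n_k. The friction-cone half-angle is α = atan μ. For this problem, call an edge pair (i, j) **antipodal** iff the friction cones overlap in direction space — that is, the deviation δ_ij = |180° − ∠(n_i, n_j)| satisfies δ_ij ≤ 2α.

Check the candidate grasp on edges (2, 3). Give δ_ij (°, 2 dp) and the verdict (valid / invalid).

α = atan 0.55 = 28.81°;  2α = 57.62°
edge 2: e_2 = (-1.64, +1.10);  n_2 = (+0.5570, +0.8305)
edge 3: e_3 = (-1.92, -0.55);  n_3 = (-0.2754, +0.9613)
∠(n_2, n_3) = 49.84°
δ = |180° − 49.84°| = 130.16°
130.16° > 2α = 57.62°  →  invalid

δ = 130.16°, invalid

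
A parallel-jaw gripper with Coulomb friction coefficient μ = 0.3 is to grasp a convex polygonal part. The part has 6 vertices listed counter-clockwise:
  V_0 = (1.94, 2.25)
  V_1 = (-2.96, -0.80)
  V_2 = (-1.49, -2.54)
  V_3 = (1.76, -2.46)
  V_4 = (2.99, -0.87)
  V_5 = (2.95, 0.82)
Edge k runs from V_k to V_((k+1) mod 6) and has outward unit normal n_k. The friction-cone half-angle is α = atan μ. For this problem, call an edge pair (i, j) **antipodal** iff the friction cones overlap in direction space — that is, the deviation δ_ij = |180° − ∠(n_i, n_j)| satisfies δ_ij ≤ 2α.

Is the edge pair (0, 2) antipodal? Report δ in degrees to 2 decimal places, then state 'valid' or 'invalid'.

δ = 30.49°, valid

α = atan 0.3 = 16.70°;  2α = 33.40°
edge 0: e_0 = (-4.90, -3.05);  n_0 = (-0.5284, +0.8490)
edge 2: e_2 = (+3.25, +0.08);  n_2 = (+0.0246, -0.9997)
∠(n_0, n_2) = 149.51°
δ = |180° − 149.51°| = 30.49°
30.49° ≤ 2α = 33.40°  →  valid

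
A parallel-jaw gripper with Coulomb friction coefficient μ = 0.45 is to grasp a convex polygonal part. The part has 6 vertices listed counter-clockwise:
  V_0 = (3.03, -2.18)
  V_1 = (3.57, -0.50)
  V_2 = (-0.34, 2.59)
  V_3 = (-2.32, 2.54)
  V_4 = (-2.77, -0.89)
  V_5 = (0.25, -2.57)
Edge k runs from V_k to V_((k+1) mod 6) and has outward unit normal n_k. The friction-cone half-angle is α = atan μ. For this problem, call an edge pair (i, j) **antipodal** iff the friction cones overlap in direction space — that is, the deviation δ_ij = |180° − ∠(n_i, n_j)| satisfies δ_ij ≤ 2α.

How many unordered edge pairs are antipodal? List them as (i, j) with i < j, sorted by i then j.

count = 5; pairs: (0,3), (1,4), (1,5), (2,4), (2,5)

α = atan 0.45 = 24.23°;  2α = 48.46°
n_0 = (+0.9520, -0.3060)
n_1 = (+0.6200, +0.7846)
n_2 = (-0.0252, +0.9997)
n_3 = (-0.9915, +0.1301)
n_4 = (-0.4861, -0.8739)
n_5 = (+0.1389, -0.9903)
  (0,1): δ = 110.50°  ·
  (0,2): δ = 70.73°  ·
  (0,3): δ = 10.34°  ✓
  (0,4): δ = 78.73°  ·
  (0,5): δ = 115.80°  ·
  (1,2): δ = 140.23°  ·
  (1,3): δ = 59.16°  ·
  (1,4): δ = 9.23°  ✓
  (1,5): δ = 46.30°  ✓
  (2,3): δ = 98.92°  ·
  (2,4): δ = 30.53°  ✓
  (2,5): δ = 6.54°  ✓
  (3,4): δ = 111.61°  ·
  (3,5): δ = 74.54°  ·
  (4,5): δ = 142.93°  ·
antipodal pairs: 5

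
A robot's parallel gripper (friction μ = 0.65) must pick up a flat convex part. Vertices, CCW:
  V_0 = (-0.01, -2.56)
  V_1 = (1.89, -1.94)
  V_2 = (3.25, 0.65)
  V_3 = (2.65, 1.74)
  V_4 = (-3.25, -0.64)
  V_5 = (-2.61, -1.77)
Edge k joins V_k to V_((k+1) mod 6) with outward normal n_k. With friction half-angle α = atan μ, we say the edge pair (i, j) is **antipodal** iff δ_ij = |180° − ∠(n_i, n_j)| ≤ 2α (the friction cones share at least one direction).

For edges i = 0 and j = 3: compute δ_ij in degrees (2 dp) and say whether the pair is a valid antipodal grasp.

α = atan 0.65 = 33.02°;  2α = 66.05°
edge 0: e_0 = (+1.90, +0.62);  n_0 = (+0.3102, -0.9507)
edge 3: e_3 = (-5.90, -2.38);  n_3 = (-0.3741, +0.9274)
∠(n_0, n_3) = 176.10°
δ = |180° − 176.10°| = 3.90°
3.90° ≤ 2α = 66.05°  →  valid

δ = 3.90°, valid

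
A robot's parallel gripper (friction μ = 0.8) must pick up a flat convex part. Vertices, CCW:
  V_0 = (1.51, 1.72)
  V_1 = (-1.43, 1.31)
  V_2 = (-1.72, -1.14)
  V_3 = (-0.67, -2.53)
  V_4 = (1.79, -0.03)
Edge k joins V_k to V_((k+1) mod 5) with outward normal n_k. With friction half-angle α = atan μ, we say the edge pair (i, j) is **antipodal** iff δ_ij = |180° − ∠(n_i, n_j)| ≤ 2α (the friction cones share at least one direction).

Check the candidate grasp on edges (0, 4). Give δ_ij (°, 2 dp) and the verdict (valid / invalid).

α = atan 0.8 = 38.66°;  2α = 77.32°
edge 0: e_0 = (-2.94, -0.41);  n_0 = (-0.1381, +0.9904)
edge 4: e_4 = (-0.28, +1.75);  n_4 = (+0.9874, +0.1580)
∠(n_0, n_4) = 88.85°
δ = |180° − 88.85°| = 91.15°
91.15° > 2α = 77.32°  →  invalid

δ = 91.15°, invalid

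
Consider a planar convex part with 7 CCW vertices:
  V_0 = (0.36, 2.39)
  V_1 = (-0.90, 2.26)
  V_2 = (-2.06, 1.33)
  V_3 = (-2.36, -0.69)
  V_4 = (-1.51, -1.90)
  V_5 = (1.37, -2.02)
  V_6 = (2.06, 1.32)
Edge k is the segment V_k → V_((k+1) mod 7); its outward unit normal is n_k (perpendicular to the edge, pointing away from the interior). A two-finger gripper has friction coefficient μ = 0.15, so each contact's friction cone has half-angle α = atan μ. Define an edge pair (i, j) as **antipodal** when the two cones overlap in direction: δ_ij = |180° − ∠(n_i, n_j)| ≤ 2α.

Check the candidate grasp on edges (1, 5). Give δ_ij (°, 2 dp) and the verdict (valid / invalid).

δ = 39.61°, invalid

α = atan 0.15 = 8.53°;  2α = 17.06°
edge 1: e_1 = (-1.16, -0.93);  n_1 = (-0.6255, +0.7802)
edge 5: e_5 = (+0.69, +3.34);  n_5 = (+0.9793, -0.2023)
∠(n_1, n_5) = 140.39°
δ = |180° − 140.39°| = 39.61°
39.61° > 2α = 17.06°  →  invalid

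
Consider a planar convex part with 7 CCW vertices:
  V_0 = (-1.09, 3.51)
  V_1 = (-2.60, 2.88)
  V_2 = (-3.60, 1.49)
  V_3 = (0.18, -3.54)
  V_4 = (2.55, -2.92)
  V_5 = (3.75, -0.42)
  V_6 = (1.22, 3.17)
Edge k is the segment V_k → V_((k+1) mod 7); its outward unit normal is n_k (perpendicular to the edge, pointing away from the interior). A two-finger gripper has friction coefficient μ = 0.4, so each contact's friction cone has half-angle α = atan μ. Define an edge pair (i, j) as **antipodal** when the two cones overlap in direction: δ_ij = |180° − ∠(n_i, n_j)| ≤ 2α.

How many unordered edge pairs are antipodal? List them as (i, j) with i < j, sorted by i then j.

count = 6; pairs: (0,3), (0,4), (1,3), (1,4), (2,5), (3,6)

α = atan 0.4 = 21.80°;  2α = 43.60°
n_0 = (-0.3850, +0.9229)
n_1 = (-0.8118, +0.5840)
n_2 = (-0.7994, -0.6008)
n_3 = (+0.2531, -0.9674)
n_4 = (+0.9015, -0.4327)
n_5 = (+0.8174, +0.5761)
n_6 = (+0.1456, +0.9893)
  (0,1): δ = 148.38°  ·
  (0,2): δ = 75.72°  ·
  (0,3): δ = 7.99°  ✓
  (0,4): δ = 41.71°  ✓
  (0,5): δ = 102.53°  ·
  (0,6): δ = 148.98°  ·
  (1,2): δ = 107.34°  ·
  (1,3): δ = 39.61°  ✓
  (1,4): δ = 10.09°  ✓
  (1,5): δ = 70.91°  ·
  (1,6): δ = 117.36°  ·
  (2,3): δ = 112.26°  ·
  (2,4): δ = 62.57°  ·
  (2,5): δ = 1.75°  ✓
  (2,6): δ = 44.70°  ·
  (3,4): δ = 130.30°  ·
  (3,5): δ = 69.49°  ·
  (3,6): δ = 23.03°  ✓
  (4,5): δ = 119.19°  ·
  (4,6): δ = 72.73°  ·
  (5,6): δ = 133.55°  ·
antipodal pairs: 6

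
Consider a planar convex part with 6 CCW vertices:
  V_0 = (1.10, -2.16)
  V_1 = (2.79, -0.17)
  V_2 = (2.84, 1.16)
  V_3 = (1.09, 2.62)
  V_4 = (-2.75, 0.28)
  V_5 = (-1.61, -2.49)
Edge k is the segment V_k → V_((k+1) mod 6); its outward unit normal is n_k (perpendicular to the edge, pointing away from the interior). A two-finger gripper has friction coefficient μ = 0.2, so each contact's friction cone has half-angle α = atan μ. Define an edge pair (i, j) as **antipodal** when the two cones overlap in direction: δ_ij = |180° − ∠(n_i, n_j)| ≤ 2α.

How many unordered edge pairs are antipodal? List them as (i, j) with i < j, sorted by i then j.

count = 1; pairs: (0,3)

α = atan 0.2 = 11.31°;  2α = 22.62°
n_0 = (+0.7622, -0.6473)
n_1 = (+0.9993, -0.0376)
n_2 = (+0.6406, +0.7679)
n_3 = (-0.5204, +0.8539)
n_4 = (-0.9247, -0.3806)
n_5 = (+0.1209, -0.9927)
  (0,1): δ = 141.81°  ·
  (0,2): δ = 89.50°  ·
  (0,3): δ = 18.30°  ✓
  (0,4): δ = 62.71°  ·
  (0,5): δ = 137.28°  ·
  (1,2): δ = 127.68°  ·
  (1,3): δ = 56.49°  ·
  (1,4): δ = 24.52°  ·
  (1,5): δ = 99.10°  ·
  (2,3): δ = 108.81°  ·
  (2,4): δ = 27.79°  ·
  (2,5): δ = 46.78°  ·
  (3,4): δ = 98.99°  ·
  (3,5): δ = 24.41°  ·
  (4,5): δ = 105.43°  ·
antipodal pairs: 1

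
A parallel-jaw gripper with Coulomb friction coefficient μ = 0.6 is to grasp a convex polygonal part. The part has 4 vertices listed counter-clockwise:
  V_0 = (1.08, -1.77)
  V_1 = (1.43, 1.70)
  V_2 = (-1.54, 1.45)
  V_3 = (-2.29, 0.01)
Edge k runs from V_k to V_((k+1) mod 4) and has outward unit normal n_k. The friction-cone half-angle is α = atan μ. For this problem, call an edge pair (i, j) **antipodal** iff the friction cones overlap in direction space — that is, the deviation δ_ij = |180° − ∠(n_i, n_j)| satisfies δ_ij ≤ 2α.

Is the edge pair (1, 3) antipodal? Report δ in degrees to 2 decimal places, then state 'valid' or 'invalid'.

δ = 32.65°, valid

α = atan 0.6 = 30.96°;  2α = 61.93°
edge 1: e_1 = (-2.97, -0.25);  n_1 = (-0.0839, +0.9965)
edge 3: e_3 = (+3.37, -1.78);  n_3 = (-0.4670, -0.8842)
∠(n_1, n_3) = 147.35°
δ = |180° − 147.35°| = 32.65°
32.65° ≤ 2α = 61.93°  →  valid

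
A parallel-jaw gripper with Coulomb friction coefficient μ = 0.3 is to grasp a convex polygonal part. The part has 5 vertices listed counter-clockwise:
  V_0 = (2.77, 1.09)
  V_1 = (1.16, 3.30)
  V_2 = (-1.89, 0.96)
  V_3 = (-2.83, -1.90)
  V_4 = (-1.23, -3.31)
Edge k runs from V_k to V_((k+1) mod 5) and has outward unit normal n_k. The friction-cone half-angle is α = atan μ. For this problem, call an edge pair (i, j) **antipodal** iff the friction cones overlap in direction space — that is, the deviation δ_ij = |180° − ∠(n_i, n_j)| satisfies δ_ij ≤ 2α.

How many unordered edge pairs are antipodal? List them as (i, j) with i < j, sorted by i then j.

count = 3; pairs: (0,3), (1,4), (2,4)

α = atan 0.3 = 16.70°;  2α = 33.40°
n_0 = (+0.8083, +0.5888)
n_1 = (-0.6087, +0.7934)
n_2 = (-0.9500, +0.3122)
n_3 = (-0.6612, -0.7502)
n_4 = (+0.7399, -0.6727)
  (0,1): δ = 88.58°  ·
  (0,2): δ = 54.27°  ·
  (0,3): δ = 12.54°  ✓
  (0,4): δ = 101.65°  ·
  (1,2): δ = 145.69°  ·
  (1,3): δ = 78.88°  ·
  (1,4): δ = 10.23°  ✓
  (2,3): δ = 113.19°  ·
  (2,4): δ = 24.08°  ✓
  (3,4): δ = 90.89°  ·
antipodal pairs: 3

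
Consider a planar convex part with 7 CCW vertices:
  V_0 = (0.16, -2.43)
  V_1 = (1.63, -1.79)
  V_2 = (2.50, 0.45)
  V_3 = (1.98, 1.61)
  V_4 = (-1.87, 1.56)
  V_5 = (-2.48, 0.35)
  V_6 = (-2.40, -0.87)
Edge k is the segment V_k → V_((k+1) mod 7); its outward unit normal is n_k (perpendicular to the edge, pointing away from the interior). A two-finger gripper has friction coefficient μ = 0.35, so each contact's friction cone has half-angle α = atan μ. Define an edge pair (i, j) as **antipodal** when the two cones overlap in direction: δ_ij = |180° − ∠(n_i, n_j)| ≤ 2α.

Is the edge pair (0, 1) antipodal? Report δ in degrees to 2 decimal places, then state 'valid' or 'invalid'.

δ = 134.75°, invalid

α = atan 0.35 = 19.29°;  2α = 38.58°
edge 0: e_0 = (+1.47, +0.64);  n_0 = (+0.3992, -0.9169)
edge 1: e_1 = (+0.87, +2.24);  n_1 = (+0.9322, -0.3620)
∠(n_0, n_1) = 45.25°
δ = |180° − 45.25°| = 134.75°
134.75° > 2α = 38.58°  →  invalid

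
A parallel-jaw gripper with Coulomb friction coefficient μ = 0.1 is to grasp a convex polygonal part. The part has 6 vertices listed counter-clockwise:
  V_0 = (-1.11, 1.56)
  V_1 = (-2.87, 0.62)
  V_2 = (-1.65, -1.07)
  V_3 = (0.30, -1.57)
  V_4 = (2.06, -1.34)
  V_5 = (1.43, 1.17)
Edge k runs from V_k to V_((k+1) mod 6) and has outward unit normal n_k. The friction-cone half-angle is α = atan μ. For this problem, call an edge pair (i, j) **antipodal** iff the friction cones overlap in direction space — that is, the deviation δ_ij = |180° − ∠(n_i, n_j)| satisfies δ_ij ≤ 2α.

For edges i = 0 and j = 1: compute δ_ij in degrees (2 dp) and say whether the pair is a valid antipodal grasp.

δ = 82.28°, invalid

α = atan 0.1 = 5.71°;  2α = 11.42°
edge 0: e_0 = (-1.76, -0.94);  n_0 = (-0.4711, +0.8821)
edge 1: e_1 = (+1.22, -1.69);  n_1 = (-0.8108, -0.5853)
∠(n_0, n_1) = 97.72°
δ = |180° − 97.72°| = 82.28°
82.28° > 2α = 11.42°  →  invalid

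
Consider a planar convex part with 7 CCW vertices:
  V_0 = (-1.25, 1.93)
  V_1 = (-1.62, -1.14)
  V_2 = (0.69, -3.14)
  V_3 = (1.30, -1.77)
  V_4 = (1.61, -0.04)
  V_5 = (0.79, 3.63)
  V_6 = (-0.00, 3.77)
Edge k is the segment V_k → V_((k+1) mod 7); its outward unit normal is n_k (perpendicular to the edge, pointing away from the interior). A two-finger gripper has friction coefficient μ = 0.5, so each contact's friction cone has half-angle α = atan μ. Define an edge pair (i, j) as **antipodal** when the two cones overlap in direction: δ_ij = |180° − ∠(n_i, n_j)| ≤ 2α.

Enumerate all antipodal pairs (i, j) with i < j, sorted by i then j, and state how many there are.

count = 8; pairs: (0,2), (0,3), (0,4), (1,4), (1,5), (2,6), (3,6), (4,6)

α = atan 0.5 = 26.57°;  2α = 53.13°
n_0 = (-0.9928, +0.1197)
n_1 = (-0.6546, -0.7560)
n_2 = (+0.9135, -0.4068)
n_3 = (+0.9843, -0.1764)
n_4 = (+0.9759, +0.2181)
n_5 = (+0.1745, +0.9847)
n_6 = (-0.8272, +0.5619)
  (0,1): δ = 124.01°  ·
  (0,2): δ = 17.13°  ✓
  (0,3): δ = 3.29°  ✓
  (0,4): δ = 19.47°  ✓
  (0,5): δ = 86.82°  ·
  (0,6): δ = 152.68°  ·
  (1,2): δ = 73.12°  ·
  (1,3): δ = 59.27°  ·
  (1,4): δ = 36.52°  ✓
  (1,5): δ = 30.84°  ✓
  (1,6): δ = 96.70°  ·
  (2,3): δ = 166.16°  ·
  (2,4): δ = 143.40°  ·
  (2,5): δ = 76.05°  ·
  (2,6): δ = 10.19°  ✓
  (3,4): δ = 157.25°  ·
  (3,5): δ = 89.89°  ·
  (3,6): δ = 24.03°  ✓
  (4,5): δ = 112.64°  ·
  (4,6): δ = 46.79°  ✓
  (5,6): δ = 114.14°  ·
antipodal pairs: 8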